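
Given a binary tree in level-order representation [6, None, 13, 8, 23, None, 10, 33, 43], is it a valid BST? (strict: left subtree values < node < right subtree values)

Level-order array: [6, None, 13, 8, 23, None, 10, 33, 43]
Validate using subtree bounds (lo, hi): at each node, require lo < value < hi,
then recurse left with hi=value and right with lo=value.
Preorder trace (stopping at first violation):
  at node 6 with bounds (-inf, +inf): OK
  at node 13 with bounds (6, +inf): OK
  at node 8 with bounds (6, 13): OK
  at node 10 with bounds (8, 13): OK
  at node 23 with bounds (13, +inf): OK
  at node 33 with bounds (13, 23): VIOLATION
Node 33 violates its bound: not (13 < 33 < 23).
Result: Not a valid BST


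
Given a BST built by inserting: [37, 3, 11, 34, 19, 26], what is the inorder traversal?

Tree insertion order: [37, 3, 11, 34, 19, 26]
Tree (level-order array): [37, 3, None, None, 11, None, 34, 19, None, None, 26]
Inorder traversal: [3, 11, 19, 26, 34, 37]


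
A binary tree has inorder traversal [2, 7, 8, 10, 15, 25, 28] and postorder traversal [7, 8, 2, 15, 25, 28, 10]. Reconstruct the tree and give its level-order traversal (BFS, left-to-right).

Inorder:   [2, 7, 8, 10, 15, 25, 28]
Postorder: [7, 8, 2, 15, 25, 28, 10]
Algorithm: postorder visits root last, so walk postorder right-to-left;
each value is the root of the current inorder slice — split it at that
value, recurse on the right subtree first, then the left.
Recursive splits:
  root=10; inorder splits into left=[2, 7, 8], right=[15, 25, 28]
  root=28; inorder splits into left=[15, 25], right=[]
  root=25; inorder splits into left=[15], right=[]
  root=15; inorder splits into left=[], right=[]
  root=2; inorder splits into left=[], right=[7, 8]
  root=8; inorder splits into left=[7], right=[]
  root=7; inorder splits into left=[], right=[]
Reconstructed level-order: [10, 2, 28, 8, 25, 7, 15]


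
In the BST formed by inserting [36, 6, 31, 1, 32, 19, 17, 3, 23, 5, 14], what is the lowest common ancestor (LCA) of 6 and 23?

Tree insertion order: [36, 6, 31, 1, 32, 19, 17, 3, 23, 5, 14]
Tree (level-order array): [36, 6, None, 1, 31, None, 3, 19, 32, None, 5, 17, 23, None, None, None, None, 14]
In a BST, the LCA of p=6, q=23 is the first node v on the
root-to-leaf path with p <= v <= q (go left if both < v, right if both > v).
Walk from root:
  at 36: both 6 and 23 < 36, go left
  at 6: 6 <= 6 <= 23, this is the LCA
LCA = 6


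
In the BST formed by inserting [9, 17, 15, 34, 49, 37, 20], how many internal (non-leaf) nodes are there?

Tree built from: [9, 17, 15, 34, 49, 37, 20]
Tree (level-order array): [9, None, 17, 15, 34, None, None, 20, 49, None, None, 37]
Rule: An internal node has at least one child.
Per-node child counts:
  node 9: 1 child(ren)
  node 17: 2 child(ren)
  node 15: 0 child(ren)
  node 34: 2 child(ren)
  node 20: 0 child(ren)
  node 49: 1 child(ren)
  node 37: 0 child(ren)
Matching nodes: [9, 17, 34, 49]
Count of internal (non-leaf) nodes: 4


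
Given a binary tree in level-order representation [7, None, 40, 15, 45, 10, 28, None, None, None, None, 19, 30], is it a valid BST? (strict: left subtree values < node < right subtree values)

Level-order array: [7, None, 40, 15, 45, 10, 28, None, None, None, None, 19, 30]
Validate using subtree bounds (lo, hi): at each node, require lo < value < hi,
then recurse left with hi=value and right with lo=value.
Preorder trace (stopping at first violation):
  at node 7 with bounds (-inf, +inf): OK
  at node 40 with bounds (7, +inf): OK
  at node 15 with bounds (7, 40): OK
  at node 10 with bounds (7, 15): OK
  at node 28 with bounds (15, 40): OK
  at node 19 with bounds (15, 28): OK
  at node 30 with bounds (28, 40): OK
  at node 45 with bounds (40, +inf): OK
No violation found at any node.
Result: Valid BST


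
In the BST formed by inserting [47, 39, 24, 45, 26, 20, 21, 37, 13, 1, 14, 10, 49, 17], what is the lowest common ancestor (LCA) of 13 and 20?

Tree insertion order: [47, 39, 24, 45, 26, 20, 21, 37, 13, 1, 14, 10, 49, 17]
Tree (level-order array): [47, 39, 49, 24, 45, None, None, 20, 26, None, None, 13, 21, None, 37, 1, 14, None, None, None, None, None, 10, None, 17]
In a BST, the LCA of p=13, q=20 is the first node v on the
root-to-leaf path with p <= v <= q (go left if both < v, right if both > v).
Walk from root:
  at 47: both 13 and 20 < 47, go left
  at 39: both 13 and 20 < 39, go left
  at 24: both 13 and 20 < 24, go left
  at 20: 13 <= 20 <= 20, this is the LCA
LCA = 20


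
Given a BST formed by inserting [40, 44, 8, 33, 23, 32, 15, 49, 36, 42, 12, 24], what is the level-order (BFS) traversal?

Tree insertion order: [40, 44, 8, 33, 23, 32, 15, 49, 36, 42, 12, 24]
Tree (level-order array): [40, 8, 44, None, 33, 42, 49, 23, 36, None, None, None, None, 15, 32, None, None, 12, None, 24]
BFS from the root, enqueuing left then right child of each popped node:
  queue [40] -> pop 40, enqueue [8, 44], visited so far: [40]
  queue [8, 44] -> pop 8, enqueue [33], visited so far: [40, 8]
  queue [44, 33] -> pop 44, enqueue [42, 49], visited so far: [40, 8, 44]
  queue [33, 42, 49] -> pop 33, enqueue [23, 36], visited so far: [40, 8, 44, 33]
  queue [42, 49, 23, 36] -> pop 42, enqueue [none], visited so far: [40, 8, 44, 33, 42]
  queue [49, 23, 36] -> pop 49, enqueue [none], visited so far: [40, 8, 44, 33, 42, 49]
  queue [23, 36] -> pop 23, enqueue [15, 32], visited so far: [40, 8, 44, 33, 42, 49, 23]
  queue [36, 15, 32] -> pop 36, enqueue [none], visited so far: [40, 8, 44, 33, 42, 49, 23, 36]
  queue [15, 32] -> pop 15, enqueue [12], visited so far: [40, 8, 44, 33, 42, 49, 23, 36, 15]
  queue [32, 12] -> pop 32, enqueue [24], visited so far: [40, 8, 44, 33, 42, 49, 23, 36, 15, 32]
  queue [12, 24] -> pop 12, enqueue [none], visited so far: [40, 8, 44, 33, 42, 49, 23, 36, 15, 32, 12]
  queue [24] -> pop 24, enqueue [none], visited so far: [40, 8, 44, 33, 42, 49, 23, 36, 15, 32, 12, 24]
Result: [40, 8, 44, 33, 42, 49, 23, 36, 15, 32, 12, 24]


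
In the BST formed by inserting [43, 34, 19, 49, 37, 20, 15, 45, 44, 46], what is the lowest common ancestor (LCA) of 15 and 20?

Tree insertion order: [43, 34, 19, 49, 37, 20, 15, 45, 44, 46]
Tree (level-order array): [43, 34, 49, 19, 37, 45, None, 15, 20, None, None, 44, 46]
In a BST, the LCA of p=15, q=20 is the first node v on the
root-to-leaf path with p <= v <= q (go left if both < v, right if both > v).
Walk from root:
  at 43: both 15 and 20 < 43, go left
  at 34: both 15 and 20 < 34, go left
  at 19: 15 <= 19 <= 20, this is the LCA
LCA = 19


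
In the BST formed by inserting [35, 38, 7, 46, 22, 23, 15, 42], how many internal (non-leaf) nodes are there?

Tree built from: [35, 38, 7, 46, 22, 23, 15, 42]
Tree (level-order array): [35, 7, 38, None, 22, None, 46, 15, 23, 42]
Rule: An internal node has at least one child.
Per-node child counts:
  node 35: 2 child(ren)
  node 7: 1 child(ren)
  node 22: 2 child(ren)
  node 15: 0 child(ren)
  node 23: 0 child(ren)
  node 38: 1 child(ren)
  node 46: 1 child(ren)
  node 42: 0 child(ren)
Matching nodes: [35, 7, 22, 38, 46]
Count of internal (non-leaf) nodes: 5


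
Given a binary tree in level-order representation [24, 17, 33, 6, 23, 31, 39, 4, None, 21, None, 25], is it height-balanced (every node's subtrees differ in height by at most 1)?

Tree (level-order array): [24, 17, 33, 6, 23, 31, 39, 4, None, 21, None, 25]
Definition: a tree is height-balanced if, at every node, |h(left) - h(right)| <= 1 (empty subtree has height -1).
Bottom-up per-node check:
  node 4: h_left=-1, h_right=-1, diff=0 [OK], height=0
  node 6: h_left=0, h_right=-1, diff=1 [OK], height=1
  node 21: h_left=-1, h_right=-1, diff=0 [OK], height=0
  node 23: h_left=0, h_right=-1, diff=1 [OK], height=1
  node 17: h_left=1, h_right=1, diff=0 [OK], height=2
  node 25: h_left=-1, h_right=-1, diff=0 [OK], height=0
  node 31: h_left=0, h_right=-1, diff=1 [OK], height=1
  node 39: h_left=-1, h_right=-1, diff=0 [OK], height=0
  node 33: h_left=1, h_right=0, diff=1 [OK], height=2
  node 24: h_left=2, h_right=2, diff=0 [OK], height=3
All nodes satisfy the balance condition.
Result: Balanced


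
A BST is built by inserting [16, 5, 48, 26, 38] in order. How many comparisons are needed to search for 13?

Search path for 13: 16 -> 5
Found: False
Comparisons: 2


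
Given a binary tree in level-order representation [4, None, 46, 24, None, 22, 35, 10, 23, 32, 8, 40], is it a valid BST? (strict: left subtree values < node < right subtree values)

Level-order array: [4, None, 46, 24, None, 22, 35, 10, 23, 32, 8, 40]
Validate using subtree bounds (lo, hi): at each node, require lo < value < hi,
then recurse left with hi=value and right with lo=value.
Preorder trace (stopping at first violation):
  at node 4 with bounds (-inf, +inf): OK
  at node 46 with bounds (4, +inf): OK
  at node 24 with bounds (4, 46): OK
  at node 22 with bounds (4, 24): OK
  at node 10 with bounds (4, 22): OK
  at node 40 with bounds (4, 10): VIOLATION
Node 40 violates its bound: not (4 < 40 < 10).
Result: Not a valid BST


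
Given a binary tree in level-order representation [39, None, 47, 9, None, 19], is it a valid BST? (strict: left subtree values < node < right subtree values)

Level-order array: [39, None, 47, 9, None, 19]
Validate using subtree bounds (lo, hi): at each node, require lo < value < hi,
then recurse left with hi=value and right with lo=value.
Preorder trace (stopping at first violation):
  at node 39 with bounds (-inf, +inf): OK
  at node 47 with bounds (39, +inf): OK
  at node 9 with bounds (39, 47): VIOLATION
Node 9 violates its bound: not (39 < 9 < 47).
Result: Not a valid BST


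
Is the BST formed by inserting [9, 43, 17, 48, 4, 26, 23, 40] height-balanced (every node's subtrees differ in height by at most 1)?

Tree (level-order array): [9, 4, 43, None, None, 17, 48, None, 26, None, None, 23, 40]
Definition: a tree is height-balanced if, at every node, |h(left) - h(right)| <= 1 (empty subtree has height -1).
Bottom-up per-node check:
  node 4: h_left=-1, h_right=-1, diff=0 [OK], height=0
  node 23: h_left=-1, h_right=-1, diff=0 [OK], height=0
  node 40: h_left=-1, h_right=-1, diff=0 [OK], height=0
  node 26: h_left=0, h_right=0, diff=0 [OK], height=1
  node 17: h_left=-1, h_right=1, diff=2 [FAIL (|-1-1|=2 > 1)], height=2
  node 48: h_left=-1, h_right=-1, diff=0 [OK], height=0
  node 43: h_left=2, h_right=0, diff=2 [FAIL (|2-0|=2 > 1)], height=3
  node 9: h_left=0, h_right=3, diff=3 [FAIL (|0-3|=3 > 1)], height=4
Node 17 violates the condition: |-1 - 1| = 2 > 1.
Result: Not balanced


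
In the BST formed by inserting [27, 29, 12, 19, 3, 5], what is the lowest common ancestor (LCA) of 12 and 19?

Tree insertion order: [27, 29, 12, 19, 3, 5]
Tree (level-order array): [27, 12, 29, 3, 19, None, None, None, 5]
In a BST, the LCA of p=12, q=19 is the first node v on the
root-to-leaf path with p <= v <= q (go left if both < v, right if both > v).
Walk from root:
  at 27: both 12 and 19 < 27, go left
  at 12: 12 <= 12 <= 19, this is the LCA
LCA = 12


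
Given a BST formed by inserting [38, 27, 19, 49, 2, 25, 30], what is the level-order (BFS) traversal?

Tree insertion order: [38, 27, 19, 49, 2, 25, 30]
Tree (level-order array): [38, 27, 49, 19, 30, None, None, 2, 25]
BFS from the root, enqueuing left then right child of each popped node:
  queue [38] -> pop 38, enqueue [27, 49], visited so far: [38]
  queue [27, 49] -> pop 27, enqueue [19, 30], visited so far: [38, 27]
  queue [49, 19, 30] -> pop 49, enqueue [none], visited so far: [38, 27, 49]
  queue [19, 30] -> pop 19, enqueue [2, 25], visited so far: [38, 27, 49, 19]
  queue [30, 2, 25] -> pop 30, enqueue [none], visited so far: [38, 27, 49, 19, 30]
  queue [2, 25] -> pop 2, enqueue [none], visited so far: [38, 27, 49, 19, 30, 2]
  queue [25] -> pop 25, enqueue [none], visited so far: [38, 27, 49, 19, 30, 2, 25]
Result: [38, 27, 49, 19, 30, 2, 25]


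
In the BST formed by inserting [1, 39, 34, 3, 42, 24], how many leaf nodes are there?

Tree built from: [1, 39, 34, 3, 42, 24]
Tree (level-order array): [1, None, 39, 34, 42, 3, None, None, None, None, 24]
Rule: A leaf has 0 children.
Per-node child counts:
  node 1: 1 child(ren)
  node 39: 2 child(ren)
  node 34: 1 child(ren)
  node 3: 1 child(ren)
  node 24: 0 child(ren)
  node 42: 0 child(ren)
Matching nodes: [24, 42]
Count of leaf nodes: 2


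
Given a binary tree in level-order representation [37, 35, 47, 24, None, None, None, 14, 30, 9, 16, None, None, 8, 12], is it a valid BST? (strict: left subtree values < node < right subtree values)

Level-order array: [37, 35, 47, 24, None, None, None, 14, 30, 9, 16, None, None, 8, 12]
Validate using subtree bounds (lo, hi): at each node, require lo < value < hi,
then recurse left with hi=value and right with lo=value.
Preorder trace (stopping at first violation):
  at node 37 with bounds (-inf, +inf): OK
  at node 35 with bounds (-inf, 37): OK
  at node 24 with bounds (-inf, 35): OK
  at node 14 with bounds (-inf, 24): OK
  at node 9 with bounds (-inf, 14): OK
  at node 8 with bounds (-inf, 9): OK
  at node 12 with bounds (9, 14): OK
  at node 16 with bounds (14, 24): OK
  at node 30 with bounds (24, 35): OK
  at node 47 with bounds (37, +inf): OK
No violation found at any node.
Result: Valid BST


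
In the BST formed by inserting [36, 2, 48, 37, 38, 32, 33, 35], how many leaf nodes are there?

Tree built from: [36, 2, 48, 37, 38, 32, 33, 35]
Tree (level-order array): [36, 2, 48, None, 32, 37, None, None, 33, None, 38, None, 35]
Rule: A leaf has 0 children.
Per-node child counts:
  node 36: 2 child(ren)
  node 2: 1 child(ren)
  node 32: 1 child(ren)
  node 33: 1 child(ren)
  node 35: 0 child(ren)
  node 48: 1 child(ren)
  node 37: 1 child(ren)
  node 38: 0 child(ren)
Matching nodes: [35, 38]
Count of leaf nodes: 2


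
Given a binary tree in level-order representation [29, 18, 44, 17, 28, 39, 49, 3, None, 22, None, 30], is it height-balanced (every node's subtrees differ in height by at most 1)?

Tree (level-order array): [29, 18, 44, 17, 28, 39, 49, 3, None, 22, None, 30]
Definition: a tree is height-balanced if, at every node, |h(left) - h(right)| <= 1 (empty subtree has height -1).
Bottom-up per-node check:
  node 3: h_left=-1, h_right=-1, diff=0 [OK], height=0
  node 17: h_left=0, h_right=-1, diff=1 [OK], height=1
  node 22: h_left=-1, h_right=-1, diff=0 [OK], height=0
  node 28: h_left=0, h_right=-1, diff=1 [OK], height=1
  node 18: h_left=1, h_right=1, diff=0 [OK], height=2
  node 30: h_left=-1, h_right=-1, diff=0 [OK], height=0
  node 39: h_left=0, h_right=-1, diff=1 [OK], height=1
  node 49: h_left=-1, h_right=-1, diff=0 [OK], height=0
  node 44: h_left=1, h_right=0, diff=1 [OK], height=2
  node 29: h_left=2, h_right=2, diff=0 [OK], height=3
All nodes satisfy the balance condition.
Result: Balanced


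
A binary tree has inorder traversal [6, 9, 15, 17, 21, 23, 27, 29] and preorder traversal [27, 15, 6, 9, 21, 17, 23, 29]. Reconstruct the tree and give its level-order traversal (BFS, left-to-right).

Inorder:  [6, 9, 15, 17, 21, 23, 27, 29]
Preorder: [27, 15, 6, 9, 21, 17, 23, 29]
Algorithm: preorder visits root first, so consume preorder in order;
for each root, split the current inorder slice at that value into
left-subtree inorder and right-subtree inorder, then recurse.
Recursive splits:
  root=27; inorder splits into left=[6, 9, 15, 17, 21, 23], right=[29]
  root=15; inorder splits into left=[6, 9], right=[17, 21, 23]
  root=6; inorder splits into left=[], right=[9]
  root=9; inorder splits into left=[], right=[]
  root=21; inorder splits into left=[17], right=[23]
  root=17; inorder splits into left=[], right=[]
  root=23; inorder splits into left=[], right=[]
  root=29; inorder splits into left=[], right=[]
Reconstructed level-order: [27, 15, 29, 6, 21, 9, 17, 23]


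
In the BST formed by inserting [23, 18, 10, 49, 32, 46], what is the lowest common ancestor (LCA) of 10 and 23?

Tree insertion order: [23, 18, 10, 49, 32, 46]
Tree (level-order array): [23, 18, 49, 10, None, 32, None, None, None, None, 46]
In a BST, the LCA of p=10, q=23 is the first node v on the
root-to-leaf path with p <= v <= q (go left if both < v, right if both > v).
Walk from root:
  at 23: 10 <= 23 <= 23, this is the LCA
LCA = 23


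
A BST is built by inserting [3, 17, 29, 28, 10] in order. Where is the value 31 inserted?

Starting tree (level order): [3, None, 17, 10, 29, None, None, 28]
Insertion path: 3 -> 17 -> 29
Result: insert 31 as right child of 29
Final tree (level order): [3, None, 17, 10, 29, None, None, 28, 31]


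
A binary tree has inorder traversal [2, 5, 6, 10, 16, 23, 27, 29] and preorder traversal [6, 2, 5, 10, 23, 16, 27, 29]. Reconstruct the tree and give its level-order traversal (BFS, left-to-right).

Inorder:  [2, 5, 6, 10, 16, 23, 27, 29]
Preorder: [6, 2, 5, 10, 23, 16, 27, 29]
Algorithm: preorder visits root first, so consume preorder in order;
for each root, split the current inorder slice at that value into
left-subtree inorder and right-subtree inorder, then recurse.
Recursive splits:
  root=6; inorder splits into left=[2, 5], right=[10, 16, 23, 27, 29]
  root=2; inorder splits into left=[], right=[5]
  root=5; inorder splits into left=[], right=[]
  root=10; inorder splits into left=[], right=[16, 23, 27, 29]
  root=23; inorder splits into left=[16], right=[27, 29]
  root=16; inorder splits into left=[], right=[]
  root=27; inorder splits into left=[], right=[29]
  root=29; inorder splits into left=[], right=[]
Reconstructed level-order: [6, 2, 10, 5, 23, 16, 27, 29]


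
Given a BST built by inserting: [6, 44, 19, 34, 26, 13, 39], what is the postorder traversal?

Tree insertion order: [6, 44, 19, 34, 26, 13, 39]
Tree (level-order array): [6, None, 44, 19, None, 13, 34, None, None, 26, 39]
Postorder traversal: [13, 26, 39, 34, 19, 44, 6]


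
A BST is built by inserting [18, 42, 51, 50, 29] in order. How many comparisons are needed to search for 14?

Search path for 14: 18
Found: False
Comparisons: 1


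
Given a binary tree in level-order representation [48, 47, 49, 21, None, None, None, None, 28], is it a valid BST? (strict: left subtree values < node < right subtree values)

Level-order array: [48, 47, 49, 21, None, None, None, None, 28]
Validate using subtree bounds (lo, hi): at each node, require lo < value < hi,
then recurse left with hi=value and right with lo=value.
Preorder trace (stopping at first violation):
  at node 48 with bounds (-inf, +inf): OK
  at node 47 with bounds (-inf, 48): OK
  at node 21 with bounds (-inf, 47): OK
  at node 28 with bounds (21, 47): OK
  at node 49 with bounds (48, +inf): OK
No violation found at any node.
Result: Valid BST


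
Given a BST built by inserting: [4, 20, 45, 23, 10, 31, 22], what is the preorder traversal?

Tree insertion order: [4, 20, 45, 23, 10, 31, 22]
Tree (level-order array): [4, None, 20, 10, 45, None, None, 23, None, 22, 31]
Preorder traversal: [4, 20, 10, 45, 23, 22, 31]


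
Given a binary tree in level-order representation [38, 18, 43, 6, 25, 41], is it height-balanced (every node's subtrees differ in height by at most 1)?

Tree (level-order array): [38, 18, 43, 6, 25, 41]
Definition: a tree is height-balanced if, at every node, |h(left) - h(right)| <= 1 (empty subtree has height -1).
Bottom-up per-node check:
  node 6: h_left=-1, h_right=-1, diff=0 [OK], height=0
  node 25: h_left=-1, h_right=-1, diff=0 [OK], height=0
  node 18: h_left=0, h_right=0, diff=0 [OK], height=1
  node 41: h_left=-1, h_right=-1, diff=0 [OK], height=0
  node 43: h_left=0, h_right=-1, diff=1 [OK], height=1
  node 38: h_left=1, h_right=1, diff=0 [OK], height=2
All nodes satisfy the balance condition.
Result: Balanced


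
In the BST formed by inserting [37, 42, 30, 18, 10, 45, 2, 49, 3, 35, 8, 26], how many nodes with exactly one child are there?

Tree built from: [37, 42, 30, 18, 10, 45, 2, 49, 3, 35, 8, 26]
Tree (level-order array): [37, 30, 42, 18, 35, None, 45, 10, 26, None, None, None, 49, 2, None, None, None, None, None, None, 3, None, 8]
Rule: These are nodes with exactly 1 non-null child.
Per-node child counts:
  node 37: 2 child(ren)
  node 30: 2 child(ren)
  node 18: 2 child(ren)
  node 10: 1 child(ren)
  node 2: 1 child(ren)
  node 3: 1 child(ren)
  node 8: 0 child(ren)
  node 26: 0 child(ren)
  node 35: 0 child(ren)
  node 42: 1 child(ren)
  node 45: 1 child(ren)
  node 49: 0 child(ren)
Matching nodes: [10, 2, 3, 42, 45]
Count of nodes with exactly one child: 5


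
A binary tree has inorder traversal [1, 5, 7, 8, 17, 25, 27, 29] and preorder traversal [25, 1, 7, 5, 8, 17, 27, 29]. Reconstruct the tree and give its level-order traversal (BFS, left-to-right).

Inorder:  [1, 5, 7, 8, 17, 25, 27, 29]
Preorder: [25, 1, 7, 5, 8, 17, 27, 29]
Algorithm: preorder visits root first, so consume preorder in order;
for each root, split the current inorder slice at that value into
left-subtree inorder and right-subtree inorder, then recurse.
Recursive splits:
  root=25; inorder splits into left=[1, 5, 7, 8, 17], right=[27, 29]
  root=1; inorder splits into left=[], right=[5, 7, 8, 17]
  root=7; inorder splits into left=[5], right=[8, 17]
  root=5; inorder splits into left=[], right=[]
  root=8; inorder splits into left=[], right=[17]
  root=17; inorder splits into left=[], right=[]
  root=27; inorder splits into left=[], right=[29]
  root=29; inorder splits into left=[], right=[]
Reconstructed level-order: [25, 1, 27, 7, 29, 5, 8, 17]


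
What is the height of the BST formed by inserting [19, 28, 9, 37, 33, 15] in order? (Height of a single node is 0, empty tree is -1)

Insertion order: [19, 28, 9, 37, 33, 15]
Tree (level-order array): [19, 9, 28, None, 15, None, 37, None, None, 33]
Compute height bottom-up (empty subtree = -1):
  height(15) = 1 + max(-1, -1) = 0
  height(9) = 1 + max(-1, 0) = 1
  height(33) = 1 + max(-1, -1) = 0
  height(37) = 1 + max(0, -1) = 1
  height(28) = 1 + max(-1, 1) = 2
  height(19) = 1 + max(1, 2) = 3
Height = 3


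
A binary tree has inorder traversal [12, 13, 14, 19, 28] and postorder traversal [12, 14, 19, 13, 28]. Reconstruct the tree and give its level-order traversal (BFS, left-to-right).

Inorder:   [12, 13, 14, 19, 28]
Postorder: [12, 14, 19, 13, 28]
Algorithm: postorder visits root last, so walk postorder right-to-left;
each value is the root of the current inorder slice — split it at that
value, recurse on the right subtree first, then the left.
Recursive splits:
  root=28; inorder splits into left=[12, 13, 14, 19], right=[]
  root=13; inorder splits into left=[12], right=[14, 19]
  root=19; inorder splits into left=[14], right=[]
  root=14; inorder splits into left=[], right=[]
  root=12; inorder splits into left=[], right=[]
Reconstructed level-order: [28, 13, 12, 19, 14]


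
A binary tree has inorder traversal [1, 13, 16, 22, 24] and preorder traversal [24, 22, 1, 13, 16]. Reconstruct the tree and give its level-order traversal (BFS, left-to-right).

Inorder:  [1, 13, 16, 22, 24]
Preorder: [24, 22, 1, 13, 16]
Algorithm: preorder visits root first, so consume preorder in order;
for each root, split the current inorder slice at that value into
left-subtree inorder and right-subtree inorder, then recurse.
Recursive splits:
  root=24; inorder splits into left=[1, 13, 16, 22], right=[]
  root=22; inorder splits into left=[1, 13, 16], right=[]
  root=1; inorder splits into left=[], right=[13, 16]
  root=13; inorder splits into left=[], right=[16]
  root=16; inorder splits into left=[], right=[]
Reconstructed level-order: [24, 22, 1, 13, 16]


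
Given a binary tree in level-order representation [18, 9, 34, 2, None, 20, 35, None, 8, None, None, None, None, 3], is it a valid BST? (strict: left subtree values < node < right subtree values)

Level-order array: [18, 9, 34, 2, None, 20, 35, None, 8, None, None, None, None, 3]
Validate using subtree bounds (lo, hi): at each node, require lo < value < hi,
then recurse left with hi=value and right with lo=value.
Preorder trace (stopping at first violation):
  at node 18 with bounds (-inf, +inf): OK
  at node 9 with bounds (-inf, 18): OK
  at node 2 with bounds (-inf, 9): OK
  at node 8 with bounds (2, 9): OK
  at node 3 with bounds (2, 8): OK
  at node 34 with bounds (18, +inf): OK
  at node 20 with bounds (18, 34): OK
  at node 35 with bounds (34, +inf): OK
No violation found at any node.
Result: Valid BST


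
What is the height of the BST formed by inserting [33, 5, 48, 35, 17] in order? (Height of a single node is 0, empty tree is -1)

Insertion order: [33, 5, 48, 35, 17]
Tree (level-order array): [33, 5, 48, None, 17, 35]
Compute height bottom-up (empty subtree = -1):
  height(17) = 1 + max(-1, -1) = 0
  height(5) = 1 + max(-1, 0) = 1
  height(35) = 1 + max(-1, -1) = 0
  height(48) = 1 + max(0, -1) = 1
  height(33) = 1 + max(1, 1) = 2
Height = 2


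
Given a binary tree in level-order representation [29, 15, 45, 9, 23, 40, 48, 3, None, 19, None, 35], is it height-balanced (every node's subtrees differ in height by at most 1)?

Tree (level-order array): [29, 15, 45, 9, 23, 40, 48, 3, None, 19, None, 35]
Definition: a tree is height-balanced if, at every node, |h(left) - h(right)| <= 1 (empty subtree has height -1).
Bottom-up per-node check:
  node 3: h_left=-1, h_right=-1, diff=0 [OK], height=0
  node 9: h_left=0, h_right=-1, diff=1 [OK], height=1
  node 19: h_left=-1, h_right=-1, diff=0 [OK], height=0
  node 23: h_left=0, h_right=-1, diff=1 [OK], height=1
  node 15: h_left=1, h_right=1, diff=0 [OK], height=2
  node 35: h_left=-1, h_right=-1, diff=0 [OK], height=0
  node 40: h_left=0, h_right=-1, diff=1 [OK], height=1
  node 48: h_left=-1, h_right=-1, diff=0 [OK], height=0
  node 45: h_left=1, h_right=0, diff=1 [OK], height=2
  node 29: h_left=2, h_right=2, diff=0 [OK], height=3
All nodes satisfy the balance condition.
Result: Balanced


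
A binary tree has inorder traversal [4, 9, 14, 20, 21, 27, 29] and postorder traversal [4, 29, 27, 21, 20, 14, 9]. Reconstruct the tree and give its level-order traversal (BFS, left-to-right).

Inorder:   [4, 9, 14, 20, 21, 27, 29]
Postorder: [4, 29, 27, 21, 20, 14, 9]
Algorithm: postorder visits root last, so walk postorder right-to-left;
each value is the root of the current inorder slice — split it at that
value, recurse on the right subtree first, then the left.
Recursive splits:
  root=9; inorder splits into left=[4], right=[14, 20, 21, 27, 29]
  root=14; inorder splits into left=[], right=[20, 21, 27, 29]
  root=20; inorder splits into left=[], right=[21, 27, 29]
  root=21; inorder splits into left=[], right=[27, 29]
  root=27; inorder splits into left=[], right=[29]
  root=29; inorder splits into left=[], right=[]
  root=4; inorder splits into left=[], right=[]
Reconstructed level-order: [9, 4, 14, 20, 21, 27, 29]


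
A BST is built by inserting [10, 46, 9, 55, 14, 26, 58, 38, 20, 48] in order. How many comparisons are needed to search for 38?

Search path for 38: 10 -> 46 -> 14 -> 26 -> 38
Found: True
Comparisons: 5


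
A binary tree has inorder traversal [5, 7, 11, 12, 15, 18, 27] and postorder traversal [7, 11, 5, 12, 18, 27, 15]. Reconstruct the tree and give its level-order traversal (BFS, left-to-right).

Inorder:   [5, 7, 11, 12, 15, 18, 27]
Postorder: [7, 11, 5, 12, 18, 27, 15]
Algorithm: postorder visits root last, so walk postorder right-to-left;
each value is the root of the current inorder slice — split it at that
value, recurse on the right subtree first, then the left.
Recursive splits:
  root=15; inorder splits into left=[5, 7, 11, 12], right=[18, 27]
  root=27; inorder splits into left=[18], right=[]
  root=18; inorder splits into left=[], right=[]
  root=12; inorder splits into left=[5, 7, 11], right=[]
  root=5; inorder splits into left=[], right=[7, 11]
  root=11; inorder splits into left=[7], right=[]
  root=7; inorder splits into left=[], right=[]
Reconstructed level-order: [15, 12, 27, 5, 18, 11, 7]


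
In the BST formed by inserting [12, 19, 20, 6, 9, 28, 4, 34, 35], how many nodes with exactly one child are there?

Tree built from: [12, 19, 20, 6, 9, 28, 4, 34, 35]
Tree (level-order array): [12, 6, 19, 4, 9, None, 20, None, None, None, None, None, 28, None, 34, None, 35]
Rule: These are nodes with exactly 1 non-null child.
Per-node child counts:
  node 12: 2 child(ren)
  node 6: 2 child(ren)
  node 4: 0 child(ren)
  node 9: 0 child(ren)
  node 19: 1 child(ren)
  node 20: 1 child(ren)
  node 28: 1 child(ren)
  node 34: 1 child(ren)
  node 35: 0 child(ren)
Matching nodes: [19, 20, 28, 34]
Count of nodes with exactly one child: 4


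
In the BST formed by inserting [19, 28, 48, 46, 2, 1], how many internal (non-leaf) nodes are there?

Tree built from: [19, 28, 48, 46, 2, 1]
Tree (level-order array): [19, 2, 28, 1, None, None, 48, None, None, 46]
Rule: An internal node has at least one child.
Per-node child counts:
  node 19: 2 child(ren)
  node 2: 1 child(ren)
  node 1: 0 child(ren)
  node 28: 1 child(ren)
  node 48: 1 child(ren)
  node 46: 0 child(ren)
Matching nodes: [19, 2, 28, 48]
Count of internal (non-leaf) nodes: 4


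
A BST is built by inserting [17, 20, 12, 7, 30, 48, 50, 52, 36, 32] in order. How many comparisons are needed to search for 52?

Search path for 52: 17 -> 20 -> 30 -> 48 -> 50 -> 52
Found: True
Comparisons: 6


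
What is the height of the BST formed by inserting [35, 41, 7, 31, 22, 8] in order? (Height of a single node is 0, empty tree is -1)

Insertion order: [35, 41, 7, 31, 22, 8]
Tree (level-order array): [35, 7, 41, None, 31, None, None, 22, None, 8]
Compute height bottom-up (empty subtree = -1):
  height(8) = 1 + max(-1, -1) = 0
  height(22) = 1 + max(0, -1) = 1
  height(31) = 1 + max(1, -1) = 2
  height(7) = 1 + max(-1, 2) = 3
  height(41) = 1 + max(-1, -1) = 0
  height(35) = 1 + max(3, 0) = 4
Height = 4


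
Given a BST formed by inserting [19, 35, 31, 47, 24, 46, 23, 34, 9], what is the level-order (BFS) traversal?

Tree insertion order: [19, 35, 31, 47, 24, 46, 23, 34, 9]
Tree (level-order array): [19, 9, 35, None, None, 31, 47, 24, 34, 46, None, 23]
BFS from the root, enqueuing left then right child of each popped node:
  queue [19] -> pop 19, enqueue [9, 35], visited so far: [19]
  queue [9, 35] -> pop 9, enqueue [none], visited so far: [19, 9]
  queue [35] -> pop 35, enqueue [31, 47], visited so far: [19, 9, 35]
  queue [31, 47] -> pop 31, enqueue [24, 34], visited so far: [19, 9, 35, 31]
  queue [47, 24, 34] -> pop 47, enqueue [46], visited so far: [19, 9, 35, 31, 47]
  queue [24, 34, 46] -> pop 24, enqueue [23], visited so far: [19, 9, 35, 31, 47, 24]
  queue [34, 46, 23] -> pop 34, enqueue [none], visited so far: [19, 9, 35, 31, 47, 24, 34]
  queue [46, 23] -> pop 46, enqueue [none], visited so far: [19, 9, 35, 31, 47, 24, 34, 46]
  queue [23] -> pop 23, enqueue [none], visited so far: [19, 9, 35, 31, 47, 24, 34, 46, 23]
Result: [19, 9, 35, 31, 47, 24, 34, 46, 23]


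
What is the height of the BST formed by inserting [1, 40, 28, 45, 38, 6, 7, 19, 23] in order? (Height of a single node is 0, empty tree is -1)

Insertion order: [1, 40, 28, 45, 38, 6, 7, 19, 23]
Tree (level-order array): [1, None, 40, 28, 45, 6, 38, None, None, None, 7, None, None, None, 19, None, 23]
Compute height bottom-up (empty subtree = -1):
  height(23) = 1 + max(-1, -1) = 0
  height(19) = 1 + max(-1, 0) = 1
  height(7) = 1 + max(-1, 1) = 2
  height(6) = 1 + max(-1, 2) = 3
  height(38) = 1 + max(-1, -1) = 0
  height(28) = 1 + max(3, 0) = 4
  height(45) = 1 + max(-1, -1) = 0
  height(40) = 1 + max(4, 0) = 5
  height(1) = 1 + max(-1, 5) = 6
Height = 6


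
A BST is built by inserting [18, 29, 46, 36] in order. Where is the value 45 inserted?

Starting tree (level order): [18, None, 29, None, 46, 36]
Insertion path: 18 -> 29 -> 46 -> 36
Result: insert 45 as right child of 36
Final tree (level order): [18, None, 29, None, 46, 36, None, None, 45]


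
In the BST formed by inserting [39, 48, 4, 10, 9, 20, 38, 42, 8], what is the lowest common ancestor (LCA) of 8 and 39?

Tree insertion order: [39, 48, 4, 10, 9, 20, 38, 42, 8]
Tree (level-order array): [39, 4, 48, None, 10, 42, None, 9, 20, None, None, 8, None, None, 38]
In a BST, the LCA of p=8, q=39 is the first node v on the
root-to-leaf path with p <= v <= q (go left if both < v, right if both > v).
Walk from root:
  at 39: 8 <= 39 <= 39, this is the LCA
LCA = 39


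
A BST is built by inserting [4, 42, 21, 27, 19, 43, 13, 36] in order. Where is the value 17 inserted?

Starting tree (level order): [4, None, 42, 21, 43, 19, 27, None, None, 13, None, None, 36]
Insertion path: 4 -> 42 -> 21 -> 19 -> 13
Result: insert 17 as right child of 13
Final tree (level order): [4, None, 42, 21, 43, 19, 27, None, None, 13, None, None, 36, None, 17]


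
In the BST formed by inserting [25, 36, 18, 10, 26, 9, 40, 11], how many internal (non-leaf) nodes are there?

Tree built from: [25, 36, 18, 10, 26, 9, 40, 11]
Tree (level-order array): [25, 18, 36, 10, None, 26, 40, 9, 11]
Rule: An internal node has at least one child.
Per-node child counts:
  node 25: 2 child(ren)
  node 18: 1 child(ren)
  node 10: 2 child(ren)
  node 9: 0 child(ren)
  node 11: 0 child(ren)
  node 36: 2 child(ren)
  node 26: 0 child(ren)
  node 40: 0 child(ren)
Matching nodes: [25, 18, 10, 36]
Count of internal (non-leaf) nodes: 4


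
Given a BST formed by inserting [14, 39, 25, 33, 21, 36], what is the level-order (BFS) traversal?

Tree insertion order: [14, 39, 25, 33, 21, 36]
Tree (level-order array): [14, None, 39, 25, None, 21, 33, None, None, None, 36]
BFS from the root, enqueuing left then right child of each popped node:
  queue [14] -> pop 14, enqueue [39], visited so far: [14]
  queue [39] -> pop 39, enqueue [25], visited so far: [14, 39]
  queue [25] -> pop 25, enqueue [21, 33], visited so far: [14, 39, 25]
  queue [21, 33] -> pop 21, enqueue [none], visited so far: [14, 39, 25, 21]
  queue [33] -> pop 33, enqueue [36], visited so far: [14, 39, 25, 21, 33]
  queue [36] -> pop 36, enqueue [none], visited so far: [14, 39, 25, 21, 33, 36]
Result: [14, 39, 25, 21, 33, 36]


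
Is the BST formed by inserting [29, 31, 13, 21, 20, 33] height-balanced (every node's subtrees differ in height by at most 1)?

Tree (level-order array): [29, 13, 31, None, 21, None, 33, 20]
Definition: a tree is height-balanced if, at every node, |h(left) - h(right)| <= 1 (empty subtree has height -1).
Bottom-up per-node check:
  node 20: h_left=-1, h_right=-1, diff=0 [OK], height=0
  node 21: h_left=0, h_right=-1, diff=1 [OK], height=1
  node 13: h_left=-1, h_right=1, diff=2 [FAIL (|-1-1|=2 > 1)], height=2
  node 33: h_left=-1, h_right=-1, diff=0 [OK], height=0
  node 31: h_left=-1, h_right=0, diff=1 [OK], height=1
  node 29: h_left=2, h_right=1, diff=1 [OK], height=3
Node 13 violates the condition: |-1 - 1| = 2 > 1.
Result: Not balanced


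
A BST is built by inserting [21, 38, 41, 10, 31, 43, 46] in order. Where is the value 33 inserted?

Starting tree (level order): [21, 10, 38, None, None, 31, 41, None, None, None, 43, None, 46]
Insertion path: 21 -> 38 -> 31
Result: insert 33 as right child of 31
Final tree (level order): [21, 10, 38, None, None, 31, 41, None, 33, None, 43, None, None, None, 46]


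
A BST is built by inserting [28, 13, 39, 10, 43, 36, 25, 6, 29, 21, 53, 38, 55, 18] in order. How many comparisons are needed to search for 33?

Search path for 33: 28 -> 39 -> 36 -> 29
Found: False
Comparisons: 4


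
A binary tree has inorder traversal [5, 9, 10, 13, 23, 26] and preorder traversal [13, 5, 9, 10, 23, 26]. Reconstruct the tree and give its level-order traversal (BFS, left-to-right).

Inorder:  [5, 9, 10, 13, 23, 26]
Preorder: [13, 5, 9, 10, 23, 26]
Algorithm: preorder visits root first, so consume preorder in order;
for each root, split the current inorder slice at that value into
left-subtree inorder and right-subtree inorder, then recurse.
Recursive splits:
  root=13; inorder splits into left=[5, 9, 10], right=[23, 26]
  root=5; inorder splits into left=[], right=[9, 10]
  root=9; inorder splits into left=[], right=[10]
  root=10; inorder splits into left=[], right=[]
  root=23; inorder splits into left=[], right=[26]
  root=26; inorder splits into left=[], right=[]
Reconstructed level-order: [13, 5, 23, 9, 26, 10]


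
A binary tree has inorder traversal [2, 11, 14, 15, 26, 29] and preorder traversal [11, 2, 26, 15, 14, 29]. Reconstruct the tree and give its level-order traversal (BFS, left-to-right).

Inorder:  [2, 11, 14, 15, 26, 29]
Preorder: [11, 2, 26, 15, 14, 29]
Algorithm: preorder visits root first, so consume preorder in order;
for each root, split the current inorder slice at that value into
left-subtree inorder and right-subtree inorder, then recurse.
Recursive splits:
  root=11; inorder splits into left=[2], right=[14, 15, 26, 29]
  root=2; inorder splits into left=[], right=[]
  root=26; inorder splits into left=[14, 15], right=[29]
  root=15; inorder splits into left=[14], right=[]
  root=14; inorder splits into left=[], right=[]
  root=29; inorder splits into left=[], right=[]
Reconstructed level-order: [11, 2, 26, 15, 29, 14]


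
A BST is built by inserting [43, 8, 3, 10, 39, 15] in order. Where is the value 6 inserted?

Starting tree (level order): [43, 8, None, 3, 10, None, None, None, 39, 15]
Insertion path: 43 -> 8 -> 3
Result: insert 6 as right child of 3
Final tree (level order): [43, 8, None, 3, 10, None, 6, None, 39, None, None, 15]


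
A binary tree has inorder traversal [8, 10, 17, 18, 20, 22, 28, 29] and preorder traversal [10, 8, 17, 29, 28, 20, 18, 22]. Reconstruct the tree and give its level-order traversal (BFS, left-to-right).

Inorder:  [8, 10, 17, 18, 20, 22, 28, 29]
Preorder: [10, 8, 17, 29, 28, 20, 18, 22]
Algorithm: preorder visits root first, so consume preorder in order;
for each root, split the current inorder slice at that value into
left-subtree inorder and right-subtree inorder, then recurse.
Recursive splits:
  root=10; inorder splits into left=[8], right=[17, 18, 20, 22, 28, 29]
  root=8; inorder splits into left=[], right=[]
  root=17; inorder splits into left=[], right=[18, 20, 22, 28, 29]
  root=29; inorder splits into left=[18, 20, 22, 28], right=[]
  root=28; inorder splits into left=[18, 20, 22], right=[]
  root=20; inorder splits into left=[18], right=[22]
  root=18; inorder splits into left=[], right=[]
  root=22; inorder splits into left=[], right=[]
Reconstructed level-order: [10, 8, 17, 29, 28, 20, 18, 22]


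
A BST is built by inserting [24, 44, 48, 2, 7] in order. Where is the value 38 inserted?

Starting tree (level order): [24, 2, 44, None, 7, None, 48]
Insertion path: 24 -> 44
Result: insert 38 as left child of 44
Final tree (level order): [24, 2, 44, None, 7, 38, 48]


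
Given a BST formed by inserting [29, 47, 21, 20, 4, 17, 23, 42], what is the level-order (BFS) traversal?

Tree insertion order: [29, 47, 21, 20, 4, 17, 23, 42]
Tree (level-order array): [29, 21, 47, 20, 23, 42, None, 4, None, None, None, None, None, None, 17]
BFS from the root, enqueuing left then right child of each popped node:
  queue [29] -> pop 29, enqueue [21, 47], visited so far: [29]
  queue [21, 47] -> pop 21, enqueue [20, 23], visited so far: [29, 21]
  queue [47, 20, 23] -> pop 47, enqueue [42], visited so far: [29, 21, 47]
  queue [20, 23, 42] -> pop 20, enqueue [4], visited so far: [29, 21, 47, 20]
  queue [23, 42, 4] -> pop 23, enqueue [none], visited so far: [29, 21, 47, 20, 23]
  queue [42, 4] -> pop 42, enqueue [none], visited so far: [29, 21, 47, 20, 23, 42]
  queue [4] -> pop 4, enqueue [17], visited so far: [29, 21, 47, 20, 23, 42, 4]
  queue [17] -> pop 17, enqueue [none], visited so far: [29, 21, 47, 20, 23, 42, 4, 17]
Result: [29, 21, 47, 20, 23, 42, 4, 17]


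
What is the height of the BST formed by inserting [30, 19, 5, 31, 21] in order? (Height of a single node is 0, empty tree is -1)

Insertion order: [30, 19, 5, 31, 21]
Tree (level-order array): [30, 19, 31, 5, 21]
Compute height bottom-up (empty subtree = -1):
  height(5) = 1 + max(-1, -1) = 0
  height(21) = 1 + max(-1, -1) = 0
  height(19) = 1 + max(0, 0) = 1
  height(31) = 1 + max(-1, -1) = 0
  height(30) = 1 + max(1, 0) = 2
Height = 2


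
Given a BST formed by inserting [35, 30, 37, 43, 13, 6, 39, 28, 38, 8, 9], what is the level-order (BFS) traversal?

Tree insertion order: [35, 30, 37, 43, 13, 6, 39, 28, 38, 8, 9]
Tree (level-order array): [35, 30, 37, 13, None, None, 43, 6, 28, 39, None, None, 8, None, None, 38, None, None, 9]
BFS from the root, enqueuing left then right child of each popped node:
  queue [35] -> pop 35, enqueue [30, 37], visited so far: [35]
  queue [30, 37] -> pop 30, enqueue [13], visited so far: [35, 30]
  queue [37, 13] -> pop 37, enqueue [43], visited so far: [35, 30, 37]
  queue [13, 43] -> pop 13, enqueue [6, 28], visited so far: [35, 30, 37, 13]
  queue [43, 6, 28] -> pop 43, enqueue [39], visited so far: [35, 30, 37, 13, 43]
  queue [6, 28, 39] -> pop 6, enqueue [8], visited so far: [35, 30, 37, 13, 43, 6]
  queue [28, 39, 8] -> pop 28, enqueue [none], visited so far: [35, 30, 37, 13, 43, 6, 28]
  queue [39, 8] -> pop 39, enqueue [38], visited so far: [35, 30, 37, 13, 43, 6, 28, 39]
  queue [8, 38] -> pop 8, enqueue [9], visited so far: [35, 30, 37, 13, 43, 6, 28, 39, 8]
  queue [38, 9] -> pop 38, enqueue [none], visited so far: [35, 30, 37, 13, 43, 6, 28, 39, 8, 38]
  queue [9] -> pop 9, enqueue [none], visited so far: [35, 30, 37, 13, 43, 6, 28, 39, 8, 38, 9]
Result: [35, 30, 37, 13, 43, 6, 28, 39, 8, 38, 9]
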